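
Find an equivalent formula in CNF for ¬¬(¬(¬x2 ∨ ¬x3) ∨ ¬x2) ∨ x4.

x3 ∨ ¬x2 ∨ x4

¬¬(¬(¬x2 ∨ ¬x3) ∨ ¬x2) ∨ x4
≡ ¬(¬x2 ∨ ¬x3) ∨ ¬x2 ∨ x4   — double negation
≡ (¬¬x2 ∧ ¬¬x3) ∨ ¬x2 ∨ x4   — De Morgan
≡ (x2 ∧ ¬¬x3) ∨ ¬x2 ∨ x4   — double negation
≡ (x2 ∧ x3) ∨ ¬x2 ∨ x4   — double negation
≡ (x2 ∨ ¬x2 ∨ x4) ∧ (x3 ∨ ¬x2 ∨ x4)   — distribute ∨ over ∧
≡ x3 ∨ ¬x2 ∨ x4   — simplify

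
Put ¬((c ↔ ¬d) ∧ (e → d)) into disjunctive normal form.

(c ∧ d) ∨ (¬d ∧ ¬c) ∨ (e ∧ ¬d)

¬((c ↔ ¬d) ∧ (e → d))
= ¬((c → ¬d) ∧ (¬d → c) ∧ (e → d))   [eliminate ↔]
= ¬((¬c ∨ ¬d) ∧ (¬d → c) ∧ (e → d))   [eliminate →]
= ¬((¬c ∨ ¬d) ∧ (¬¬d ∨ c) ∧ (e → d))   [eliminate →]
= ¬((¬c ∨ ¬d) ∧ (¬¬d ∨ c) ∧ (¬e ∨ d))   [eliminate →]
= ¬(¬c ∨ ¬d) ∨ ¬(¬¬d ∨ c) ∨ ¬(¬e ∨ d)   [De Morgan]
= (¬¬c ∧ ¬¬d) ∨ ¬(¬¬d ∨ c) ∨ ¬(¬e ∨ d)   [De Morgan]
= (c ∧ ¬¬d) ∨ ¬(¬¬d ∨ c) ∨ ¬(¬e ∨ d)   [double negation]
= (c ∧ d) ∨ ¬(¬¬d ∨ c) ∨ ¬(¬e ∨ d)   [double negation]
= (c ∧ d) ∨ (¬¬¬d ∧ ¬c) ∨ ¬(¬e ∨ d)   [De Morgan]
= (c ∧ d) ∨ (¬d ∧ ¬c) ∨ ¬(¬e ∨ d)   [double negation]
= (c ∧ d) ∨ (¬d ∧ ¬c) ∨ (¬¬e ∧ ¬d)   [De Morgan]
= (c ∧ d) ∨ (¬d ∧ ¬c) ∨ (e ∧ ¬d)   [double negation]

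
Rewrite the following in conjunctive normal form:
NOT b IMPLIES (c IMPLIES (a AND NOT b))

NOT b IMPLIES (c IMPLIES (a AND NOT b))
≡ NOT NOT b OR (c IMPLIES (a AND NOT b))
≡ NOT NOT b OR NOT c OR (a AND NOT b)
≡ b OR NOT c OR (a AND NOT b)
≡ (b OR NOT c OR a) AND (b OR NOT c OR NOT b)
≡ b OR NOT c OR a

b OR NOT c OR a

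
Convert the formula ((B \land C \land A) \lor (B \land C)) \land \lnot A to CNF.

((B \land C \land A) \lor (B \land C)) \land \lnot A
= (B \lor B) \land (B \lor C) \land (C \lor B) \land (C \lor C) \land (A \lor B) \land (A \lor C) \land \lnot A   [distribute \lor over \land]
= B \land C \land \lnot A   [simplify]

B \land C \land \lnot A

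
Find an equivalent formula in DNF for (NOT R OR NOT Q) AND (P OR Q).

(NOT R OR NOT Q) AND (P OR Q)
⇔ (NOT R AND P) OR (NOT R AND Q) OR (NOT Q AND P) OR (NOT Q AND Q)   (distribute AND over OR)
⇔ (NOT R AND P) OR (NOT R AND Q) OR (NOT Q AND P)   (simplify)

(NOT R AND P) OR (NOT R AND Q) OR (NOT Q AND P)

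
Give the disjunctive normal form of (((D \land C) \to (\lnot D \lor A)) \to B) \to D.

(\lnot D \land \lnot B) \lor (\lnot C \land \lnot B) \lor (A \land \lnot B) \lor D

(((D \land C) \to (\lnot D \lor A)) \to B) \to D
≡ \lnot (((D \land C) \to (\lnot D \lor A)) \to B) \lor D
≡ \lnot (\lnot ((D \land C) \to (\lnot D \lor A)) \lor B) \lor D
≡ \lnot (\lnot (\lnot (D \land C) \lor \lnot D \lor A) \lor B) \lor D
≡ (\lnot \lnot (\lnot (D \land C) \lor \lnot D \lor A) \land \lnot B) \lor D
≡ ((\lnot (D \land C) \lor \lnot D \lor A) \land \lnot B) \lor D
≡ ((\lnot D \lor \lnot C \lor \lnot D \lor A) \land \lnot B) \lor D
≡ (\lnot D \land \lnot B) \lor (\lnot C \land \lnot B) \lor (\lnot D \land \lnot B) \lor (A \land \lnot B) \lor D
≡ (\lnot D \land \lnot B) \lor (\lnot C \land \lnot B) \lor (A \land \lnot B) \lor D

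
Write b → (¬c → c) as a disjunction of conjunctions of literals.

¬b ∨ c

b → (¬c → c)
= ¬b ∨ (¬c → c)   [eliminate →]
= ¬b ∨ ¬¬c ∨ c   [eliminate →]
= ¬b ∨ c ∨ c   [double negation]
= ¬b ∨ c   [simplify]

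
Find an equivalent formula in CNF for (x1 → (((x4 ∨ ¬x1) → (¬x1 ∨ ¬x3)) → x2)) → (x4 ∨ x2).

(x1 → (((x4 ∨ ¬x1) → (¬x1 ∨ ¬x3)) → x2)) → (x4 ∨ x2)
⇔ ¬(x1 → (((x4 ∨ ¬x1) → (¬x1 ∨ ¬x3)) → x2)) ∨ x4 ∨ x2   [eliminate →]
⇔ ¬(¬x1 ∨ (((x4 ∨ ¬x1) → (¬x1 ∨ ¬x3)) → x2)) ∨ x4 ∨ x2   [eliminate →]
⇔ ¬(¬x1 ∨ ¬((x4 ∨ ¬x1) → (¬x1 ∨ ¬x3)) ∨ x2) ∨ x4 ∨ x2   [eliminate →]
⇔ ¬(¬x1 ∨ ¬(¬(x4 ∨ ¬x1) ∨ ¬x1 ∨ ¬x3) ∨ x2) ∨ x4 ∨ x2   [eliminate →]
⇔ (¬¬x1 ∧ ¬¬(¬(x4 ∨ ¬x1) ∨ ¬x1 ∨ ¬x3) ∧ ¬x2) ∨ x4 ∨ x2   [De Morgan]
⇔ (x1 ∧ ¬¬(¬(x4 ∨ ¬x1) ∨ ¬x1 ∨ ¬x3) ∧ ¬x2) ∨ x4 ∨ x2   [double negation]
⇔ (x1 ∧ (¬(x4 ∨ ¬x1) ∨ ¬x1 ∨ ¬x3) ∧ ¬x2) ∨ x4 ∨ x2   [double negation]
⇔ (x1 ∧ ((¬x4 ∧ ¬¬x1) ∨ ¬x1 ∨ ¬x3) ∧ ¬x2) ∨ x4 ∨ x2   [De Morgan]
⇔ (x1 ∧ ((¬x4 ∧ x1) ∨ ¬x1 ∨ ¬x3) ∧ ¬x2) ∨ x4 ∨ x2   [double negation]
⇔ (x1 ∨ x4 ∨ x2) ∧ (¬x4 ∨ ¬x1 ∨ ¬x3 ∨ x4 ∨ x2) ∧ (x1 ∨ ¬x1 ∨ ¬x3 ∨ x4 ∨ x2) ∧ (¬x2 ∨ x4 ∨ x2)   [distribute ∨ over ∧]
⇔ x1 ∨ x4 ∨ x2   [simplify]

x1 ∨ x4 ∨ x2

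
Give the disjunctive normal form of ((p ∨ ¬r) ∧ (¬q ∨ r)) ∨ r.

(p ∧ ¬q) ∨ (¬r ∧ ¬q) ∨ r

((p ∨ ¬r) ∧ (¬q ∨ r)) ∨ r
≡ (p ∧ ¬q) ∨ (p ∧ r) ∨ (¬r ∧ ¬q) ∨ (¬r ∧ r) ∨ r   [distribute ∧ over ∨]
≡ (p ∧ ¬q) ∨ (¬r ∧ ¬q) ∨ r   [simplify]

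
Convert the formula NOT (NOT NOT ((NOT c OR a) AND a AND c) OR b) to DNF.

NOT (NOT NOT ((NOT c OR a) AND a AND c) OR b)
= NOT NOT NOT ((NOT c OR a) AND a AND c) AND NOT b   [De Morgan]
= NOT ((NOT c OR a) AND a AND c) AND NOT b   [double negation]
= (NOT (NOT c OR a) OR NOT a OR NOT c) AND NOT b   [De Morgan]
= ((NOT NOT c AND NOT a) OR NOT a OR NOT c) AND NOT b   [De Morgan]
= ((c AND NOT a) OR NOT a OR NOT c) AND NOT b   [double negation]
= (c AND NOT a AND NOT b) OR (NOT a AND NOT b) OR (NOT c AND NOT b)   [distribute AND over OR]
= (NOT a AND NOT b) OR (NOT c AND NOT b)   [simplify]

(NOT a AND NOT b) OR (NOT c AND NOT b)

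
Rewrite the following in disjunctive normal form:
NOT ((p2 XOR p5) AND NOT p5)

(NOT p2 AND NOT p5) OR p5

NOT ((p2 XOR p5) AND NOT p5)
≡ NOT (((p2 AND NOT p5) OR (NOT p2 AND p5)) AND NOT p5)   [expand XOR]
≡ NOT ((p2 AND NOT p5) OR (NOT p2 AND p5)) OR NOT NOT p5   [De Morgan]
≡ (NOT (p2 AND NOT p5) AND NOT (NOT p2 AND p5)) OR NOT NOT p5   [De Morgan]
≡ ((NOT p2 OR NOT NOT p5) AND NOT (NOT p2 AND p5)) OR NOT NOT p5   [De Morgan]
≡ ((NOT p2 OR p5) AND NOT (NOT p2 AND p5)) OR NOT NOT p5   [double negation]
≡ ((NOT p2 OR p5) AND (NOT NOT p2 OR NOT p5)) OR NOT NOT p5   [De Morgan]
≡ ((NOT p2 OR p5) AND (p2 OR NOT p5)) OR NOT NOT p5   [double negation]
≡ ((NOT p2 OR p5) AND (p2 OR NOT p5)) OR p5   [double negation]
≡ (NOT p2 AND p2) OR (NOT p2 AND NOT p5) OR (p5 AND p2) OR (p5 AND NOT p5) OR p5   [distribute AND over OR]
≡ (NOT p2 AND NOT p5) OR p5   [simplify]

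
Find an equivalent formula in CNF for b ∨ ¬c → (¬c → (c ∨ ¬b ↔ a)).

(¬b ∨ c ∨ ¬a) ∧ (c ∨ b ∨ a)

b ∨ ¬c → (¬c → (c ∨ ¬b ↔ a))
≡ ¬(b ∨ ¬c) ∨ (¬c → (c ∨ ¬b ↔ a))   [eliminate →]
≡ ¬(b ∨ ¬c) ∨ ¬¬c ∨ (c ∨ ¬b ↔ a)   [eliminate →]
≡ ¬(b ∨ ¬c) ∨ ¬¬c ∨ (c ∨ ¬b → a) ∧ (a → c ∨ ¬b)   [eliminate ↔]
≡ ¬(b ∨ ¬c) ∨ ¬¬c ∨ (¬(c ∨ ¬b) ∨ a) ∧ (a → c ∨ ¬b)   [eliminate →]
≡ ¬(b ∨ ¬c) ∨ ¬¬c ∨ (¬(c ∨ ¬b) ∨ a) ∧ (¬a ∨ c ∨ ¬b)   [eliminate →]
≡ ¬b ∧ ¬¬c ∨ ¬¬c ∨ (¬(c ∨ ¬b) ∨ a) ∧ (¬a ∨ c ∨ ¬b)   [De Morgan]
≡ ¬b ∧ c ∨ ¬¬c ∨ (¬(c ∨ ¬b) ∨ a) ∧ (¬a ∨ c ∨ ¬b)   [double negation]
≡ ¬b ∧ c ∨ c ∨ (¬(c ∨ ¬b) ∨ a) ∧ (¬a ∨ c ∨ ¬b)   [double negation]
≡ ¬b ∧ c ∨ c ∨ (¬c ∧ ¬¬b ∨ a) ∧ (¬a ∨ c ∨ ¬b)   [De Morgan]
≡ ¬b ∧ c ∨ c ∨ (¬c ∧ b ∨ a) ∧ (¬a ∨ c ∨ ¬b)   [double negation]
≡ (¬b ∨ c ∨ ¬c ∨ a) ∧ (¬b ∨ c ∨ b ∨ a) ∧ (¬b ∨ c ∨ ¬a ∨ c ∨ ¬b) ∧ (c ∨ c ∨ ¬c ∨ a) ∧ (c ∨ c ∨ b ∨ a) ∧ (c ∨ c ∨ ¬a ∨ c ∨ ¬b)   [distribute ∨ over ∧]
≡ (¬b ∨ c ∨ ¬a) ∧ (c ∨ b ∨ a)   [simplify]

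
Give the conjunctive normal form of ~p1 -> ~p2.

p1 | ~p2

~p1 -> ~p2
≡ ~~p1 | ~p2   [eliminate ->]
≡ p1 | ~p2   [double negation]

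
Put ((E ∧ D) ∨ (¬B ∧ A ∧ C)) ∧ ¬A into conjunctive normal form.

((E ∧ D) ∨ (¬B ∧ A ∧ C)) ∧ ¬A
≡ (E ∨ ¬B) ∧ (E ∨ A) ∧ (E ∨ C) ∧ (D ∨ ¬B) ∧ (D ∨ A) ∧ (D ∨ C) ∧ ¬A   — distribute ∨ over ∧

(E ∨ ¬B) ∧ (E ∨ A) ∧ (E ∨ C) ∧ (D ∨ ¬B) ∧ (D ∨ A) ∧ (D ∨ C) ∧ ¬A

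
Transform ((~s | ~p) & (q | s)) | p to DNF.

((~s | ~p) & (q | s)) | p
⇔ (~s & q) | (~s & s) | (~p & q) | (~p & s) | p
⇔ (~s & q) | (~p & q) | (~p & s) | p

(~s & q) | (~p & q) | (~p & s) | p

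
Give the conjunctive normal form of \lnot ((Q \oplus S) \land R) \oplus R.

(Q \lor S \lor \lnot R) \land (\lnot Q \lor \lnot S \lor \lnot R)

\lnot ((Q \oplus S) \land R) \oplus R
≡ (\lnot ((Q \oplus S) \land R) \lor R) \land \lnot (\lnot ((Q \oplus S) \land R) \land R)   (expand \oplus)
≡ (\lnot ((Q \lor S) \land \lnot (Q \land S) \land R) \lor R) \land \lnot (\lnot ((Q \oplus S) \land R) \land R)   (expand \oplus)
≡ (\lnot ((Q \lor S) \land \lnot (Q \land S) \land R) \lor R) \land \lnot (\lnot ((Q \lor S) \land \lnot (Q \land S) \land R) \land R)   (expand \oplus)
≡ (\lnot (Q \lor S) \lor \lnot \lnot (Q \land S) \lor \lnot R \lor R) \land \lnot (\lnot ((Q \lor S) \land \lnot (Q \land S) \land R) \land R)   (De Morgan)
≡ ((\lnot Q \land \lnot S) \lor \lnot \lnot (Q \land S) \lor \lnot R \lor R) \land \lnot (\lnot ((Q \lor S) \land \lnot (Q \land S) \land R) \land R)   (De Morgan)
≡ ((\lnot Q \land \lnot S) \lor (Q \land S) \lor \lnot R \lor R) \land \lnot (\lnot ((Q \lor S) \land \lnot (Q \land S) \land R) \land R)   (double negation)
≡ ((\lnot Q \land \lnot S) \lor (Q \land S) \lor \lnot R \lor R) \land (\lnot \lnot ((Q \lor S) \land \lnot (Q \land S) \land R) \lor \lnot R)   (De Morgan)
≡ ((\lnot Q \land \lnot S) \lor (Q \land S) \lor \lnot R \lor R) \land (((Q \lor S) \land \lnot (Q \land S) \land R) \lor \lnot R)   (double negation)
≡ ((\lnot Q \land \lnot S) \lor (Q \land S) \lor \lnot R \lor R) \land (((Q \lor S) \land (\lnot Q \lor \lnot S) \land R) \lor \lnot R)   (De Morgan)
≡ (\lnot Q \lor Q \lor \lnot R \lor R) \land (\lnot Q \lor S \lor \lnot R \lor R) \land (\lnot S \lor Q \lor \lnot R \lor R) \land (\lnot S \lor S \lor \lnot R \lor R) \land (Q \lor S \lor \lnot R) \land (\lnot Q \lor \lnot S \lor \lnot R) \land (R \lor \lnot R)   (distribute \lor over \land)
≡ (Q \lor S \lor \lnot R) \land (\lnot Q \lor \lnot S \lor \lnot R)   (simplify)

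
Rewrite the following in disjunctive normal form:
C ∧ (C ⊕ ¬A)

C ∧ A

C ∧ (C ⊕ ¬A)
⇔ C ∧ ((C ∧ ¬¬A) ∨ (¬C ∧ ¬A))   — expand ⊕
⇔ C ∧ ((C ∧ A) ∨ (¬C ∧ ¬A))   — double negation
⇔ (C ∧ C ∧ A) ∨ (C ∧ ¬C ∧ ¬A)   — distribute ∧ over ∨
⇔ C ∧ A   — simplify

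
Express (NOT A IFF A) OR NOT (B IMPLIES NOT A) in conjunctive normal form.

A AND (NOT A OR B)

(NOT A IFF A) OR NOT (B IMPLIES NOT A)
≡ ((NOT A IMPLIES A) AND (A IMPLIES NOT A)) OR NOT (B IMPLIES NOT A)   — eliminate IFF
≡ ((NOT NOT A OR A) AND (A IMPLIES NOT A)) OR NOT (B IMPLIES NOT A)   — eliminate IMPLIES
≡ ((NOT NOT A OR A) AND (NOT A OR NOT A)) OR NOT (B IMPLIES NOT A)   — eliminate IMPLIES
≡ ((NOT NOT A OR A) AND (NOT A OR NOT A)) OR NOT (NOT B OR NOT A)   — eliminate IMPLIES
≡ ((A OR A) AND (NOT A OR NOT A)) OR NOT (NOT B OR NOT A)   — double negation
≡ ((A OR A) AND (NOT A OR NOT A)) OR (NOT NOT B AND NOT NOT A)   — De Morgan
≡ ((A OR A) AND (NOT A OR NOT A)) OR (B AND NOT NOT A)   — double negation
≡ ((A OR A) AND (NOT A OR NOT A)) OR (B AND A)   — double negation
≡ (A OR A OR B) AND (A OR A OR A) AND (NOT A OR NOT A OR B) AND (NOT A OR NOT A OR A)   — distribute OR over AND
≡ A AND (NOT A OR B)   — simplify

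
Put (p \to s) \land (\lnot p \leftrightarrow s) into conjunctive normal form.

(\lnot p \lor s) \land (p \lor s) \land (\lnot s \lor \lnot p)

(p \to s) \land (\lnot p \leftrightarrow s)
≡ (\lnot p \lor s) \land (\lnot p \leftrightarrow s)   — eliminate \to
≡ (\lnot p \lor s) \land (\lnot p \to s) \land (s \to \lnot p)   — eliminate \leftrightarrow
≡ (\lnot p \lor s) \land (\lnot \lnot p \lor s) \land (s \to \lnot p)   — eliminate \to
≡ (\lnot p \lor s) \land (\lnot \lnot p \lor s) \land (\lnot s \lor \lnot p)   — eliminate \to
≡ (\lnot p \lor s) \land (p \lor s) \land (\lnot s \lor \lnot p)   — double negation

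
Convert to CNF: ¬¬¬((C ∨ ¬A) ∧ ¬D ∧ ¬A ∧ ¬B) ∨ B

¬¬¬((C ∨ ¬A) ∧ ¬D ∧ ¬A ∧ ¬B) ∨ B
≡ ¬((C ∨ ¬A) ∧ ¬D ∧ ¬A ∧ ¬B) ∨ B   (double negation)
≡ ¬(C ∨ ¬A) ∨ ¬¬D ∨ ¬¬A ∨ ¬¬B ∨ B   (De Morgan)
≡ (¬C ∧ ¬¬A) ∨ ¬¬D ∨ ¬¬A ∨ ¬¬B ∨ B   (De Morgan)
≡ (¬C ∧ A) ∨ ¬¬D ∨ ¬¬A ∨ ¬¬B ∨ B   (double negation)
≡ (¬C ∧ A) ∨ D ∨ ¬¬A ∨ ¬¬B ∨ B   (double negation)
≡ (¬C ∧ A) ∨ D ∨ A ∨ ¬¬B ∨ B   (double negation)
≡ (¬C ∧ A) ∨ D ∨ A ∨ B ∨ B   (double negation)
≡ (¬C ∨ D ∨ A ∨ B ∨ B) ∧ (A ∨ D ∨ A ∨ B ∨ B)   (distribute ∨ over ∧)
≡ A ∨ D ∨ B   (simplify)

A ∨ D ∨ B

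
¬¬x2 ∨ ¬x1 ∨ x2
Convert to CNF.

¬¬x2 ∨ ¬x1 ∨ x2
= x2 ∨ ¬x1 ∨ x2   [double negation]
= x2 ∨ ¬x1   [simplify]

x2 ∨ ¬x1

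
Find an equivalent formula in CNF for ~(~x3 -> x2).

~x3 & ~x2

~(~x3 -> x2)
= ~(~~x3 | x2)   [eliminate ->]
= ~~~x3 & ~x2   [De Morgan]
= ~x3 & ~x2   [double negation]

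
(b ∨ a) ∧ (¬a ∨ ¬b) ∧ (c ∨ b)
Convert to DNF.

(b ∧ ¬a) ∨ (a ∧ ¬b ∧ c)

(b ∨ a) ∧ (¬a ∨ ¬b) ∧ (c ∨ b)
= (b ∧ ¬a ∧ c) ∨ (b ∧ ¬a ∧ b) ∨ (b ∧ ¬b ∧ c) ∨ (b ∧ ¬b ∧ b) ∨ (a ∧ ¬a ∧ c) ∨ (a ∧ ¬a ∧ b) ∨ (a ∧ ¬b ∧ c) ∨ (a ∧ ¬b ∧ b)   [distribute ∧ over ∨]
= (b ∧ ¬a) ∨ (a ∧ ¬b ∧ c)   [simplify]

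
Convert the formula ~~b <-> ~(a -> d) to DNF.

(~b & ~a) | (~b & d) | (a & ~d & b)

~~b <-> ~(a -> d)
= (~~b -> ~(a -> d)) & (~(a -> d) -> ~~b)
= (~~~b | ~(a -> d)) & (~(a -> d) -> ~~b)
= (~~~b | ~(~a | d)) & (~(a -> d) -> ~~b)
= (~~~b | ~(~a | d)) & (~~(a -> d) | ~~b)
= (~~~b | ~(~a | d)) & (~~(~a | d) | ~~b)
= (~b | ~(~a | d)) & (~~(~a | d) | ~~b)
= (~b | (~~a & ~d)) & (~~(~a | d) | ~~b)
= (~b | (a & ~d)) & (~~(~a | d) | ~~b)
= (~b | (a & ~d)) & (~a | d | ~~b)
= (~b | (a & ~d)) & (~a | d | b)
= (~b & ~a) | (~b & d) | (~b & b) | (a & ~d & ~a) | (a & ~d & d) | (a & ~d & b)
= (~b & ~a) | (~b & d) | (a & ~d & b)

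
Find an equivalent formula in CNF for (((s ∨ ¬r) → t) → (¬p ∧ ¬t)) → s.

(r ∨ t ∨ s) ∧ (p ∨ t ∨ s)

(((s ∨ ¬r) → t) → (¬p ∧ ¬t)) → s
≡ ¬(((s ∨ ¬r) → t) → (¬p ∧ ¬t)) ∨ s   — eliminate →
≡ ¬(¬((s ∨ ¬r) → t) ∨ (¬p ∧ ¬t)) ∨ s   — eliminate →
≡ ¬(¬(¬(s ∨ ¬r) ∨ t) ∨ (¬p ∧ ¬t)) ∨ s   — eliminate →
≡ (¬¬(¬(s ∨ ¬r) ∨ t) ∧ ¬(¬p ∧ ¬t)) ∨ s   — De Morgan
≡ ((¬(s ∨ ¬r) ∨ t) ∧ ¬(¬p ∧ ¬t)) ∨ s   — double negation
≡ (((¬s ∧ ¬¬r) ∨ t) ∧ ¬(¬p ∧ ¬t)) ∨ s   — De Morgan
≡ (((¬s ∧ r) ∨ t) ∧ ¬(¬p ∧ ¬t)) ∨ s   — double negation
≡ (((¬s ∧ r) ∨ t) ∧ (¬¬p ∨ ¬¬t)) ∨ s   — De Morgan
≡ (((¬s ∧ r) ∨ t) ∧ (p ∨ ¬¬t)) ∨ s   — double negation
≡ (((¬s ∧ r) ∨ t) ∧ (p ∨ t)) ∨ s   — double negation
≡ (¬s ∨ t ∨ s) ∧ (r ∨ t ∨ s) ∧ (p ∨ t ∨ s)   — distribute ∨ over ∧
≡ (r ∨ t ∨ s) ∧ (p ∨ t ∨ s)   — simplify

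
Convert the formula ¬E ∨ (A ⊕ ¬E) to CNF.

¬E ∨ A

¬E ∨ (A ⊕ ¬E)
⇔ ¬E ∨ ((A ∨ ¬E) ∧ ¬(A ∧ ¬E))   [expand ⊕]
⇔ ¬E ∨ ((A ∨ ¬E) ∧ (¬A ∨ ¬¬E))   [De Morgan]
⇔ ¬E ∨ ((A ∨ ¬E) ∧ (¬A ∨ E))   [double negation]
⇔ (¬E ∨ A ∨ ¬E) ∧ (¬E ∨ ¬A ∨ E)   [distribute ∨ over ∧]
⇔ ¬E ∨ A   [simplify]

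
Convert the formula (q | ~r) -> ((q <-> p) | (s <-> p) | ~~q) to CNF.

r | ~p | q | s

(q | ~r) -> ((q <-> p) | (s <-> p) | ~~q)
≡ ~(q | ~r) | (q <-> p) | (s <-> p) | ~~q   [eliminate ->]
≡ ~(q | ~r) | ((q -> p) & (p -> q)) | (s <-> p) | ~~q   [eliminate <->]
≡ ~(q | ~r) | ((~q | p) & (p -> q)) | (s <-> p) | ~~q   [eliminate ->]
≡ ~(q | ~r) | ((~q | p) & (~p | q)) | (s <-> p) | ~~q   [eliminate ->]
≡ ~(q | ~r) | ((~q | p) & (~p | q)) | ((s -> p) & (p -> s)) | ~~q   [eliminate <->]
≡ ~(q | ~r) | ((~q | p) & (~p | q)) | ((~s | p) & (p -> s)) | ~~q   [eliminate ->]
≡ ~(q | ~r) | ((~q | p) & (~p | q)) | ((~s | p) & (~p | s)) | ~~q   [eliminate ->]
≡ (~q & ~~r) | ((~q | p) & (~p | q)) | ((~s | p) & (~p | s)) | ~~q   [De Morgan]
≡ (~q & r) | ((~q | p) & (~p | q)) | ((~s | p) & (~p | s)) | ~~q   [double negation]
≡ (~q & r) | ((~q | p) & (~p | q)) | ((~s | p) & (~p | s)) | q   [double negation]
≡ (~q | ~q | p | ~s | p | q) & (~q | ~q | p | ~p | s | q) & (~q | ~p | q | ~s | p | q) & (~q | ~p | q | ~p | s | q) & (r | ~q | p | ~s | p | q) & (r | ~q | p | ~p | s | q) & (r | ~p | q | ~s | p | q) & (r | ~p | q | ~p | s | q)   [distribute | over &]
≡ r | ~p | q | s   [simplify]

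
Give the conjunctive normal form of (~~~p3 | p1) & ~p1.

(~p3 | p1) & ~p1

(~~~p3 | p1) & ~p1
⇔ (~p3 | p1) & ~p1   [double negation]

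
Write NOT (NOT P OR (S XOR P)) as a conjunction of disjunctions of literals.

P AND (NOT P OR S)

NOT (NOT P OR (S XOR P))
= NOT (NOT P OR ((S OR P) AND NOT (S AND P)))   [expand XOR]
= NOT NOT P AND NOT ((S OR P) AND NOT (S AND P))   [De Morgan]
= P AND NOT ((S OR P) AND NOT (S AND P))   [double negation]
= P AND (NOT (S OR P) OR NOT NOT (S AND P))   [De Morgan]
= P AND ((NOT S AND NOT P) OR NOT NOT (S AND P))   [De Morgan]
= P AND ((NOT S AND NOT P) OR (S AND P))   [double negation]
= P AND (NOT S OR S) AND (NOT S OR P) AND (NOT P OR S) AND (NOT P OR P)   [distribute OR over AND]
= P AND (NOT P OR S)   [simplify]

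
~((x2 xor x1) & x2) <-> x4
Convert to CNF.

(~x2 | ~x1 | x4) & (x2 | x4) & (~x4 | ~x2 | x1)

~((x2 xor x1) & x2) <-> x4
⇔ (~((x2 xor x1) & x2) -> x4) & (x4 -> ~((x2 xor x1) & x2))   (eliminate <->)
⇔ (~~((x2 xor x1) & x2) | x4) & (x4 -> ~((x2 xor x1) & x2))   (eliminate ->)
⇔ (~~((x2 | x1) & ~(x2 & x1) & x2) | x4) & (x4 -> ~((x2 xor x1) & x2))   (expand xor)
⇔ (~~((x2 | x1) & ~(x2 & x1) & x2) | x4) & (~x4 | ~((x2 xor x1) & x2))   (eliminate ->)
⇔ (~~((x2 | x1) & ~(x2 & x1) & x2) | x4) & (~x4 | ~((x2 | x1) & ~(x2 & x1) & x2))   (expand xor)
⇔ (((x2 | x1) & ~(x2 & x1) & x2) | x4) & (~x4 | ~((x2 | x1) & ~(x2 & x1) & x2))   (double negation)
⇔ (((x2 | x1) & (~x2 | ~x1) & x2) | x4) & (~x4 | ~((x2 | x1) & ~(x2 & x1) & x2))   (De Morgan)
⇔ (((x2 | x1) & (~x2 | ~x1) & x2) | x4) & (~x4 | ~(x2 | x1) | ~~(x2 & x1) | ~x2)   (De Morgan)
⇔ (((x2 | x1) & (~x2 | ~x1) & x2) | x4) & (~x4 | (~x2 & ~x1) | ~~(x2 & x1) | ~x2)   (De Morgan)
⇔ (((x2 | x1) & (~x2 | ~x1) & x2) | x4) & (~x4 | (~x2 & ~x1) | (x2 & x1) | ~x2)   (double negation)
⇔ (x2 | x1 | x4) & (~x2 | ~x1 | x4) & (x2 | x4) & (~x4 | ~x2 | x2 | ~x2) & (~x4 | ~x2 | x1 | ~x2) & (~x4 | ~x1 | x2 | ~x2) & (~x4 | ~x1 | x1 | ~x2)   (distribute | over &)
⇔ (~x2 | ~x1 | x4) & (x2 | x4) & (~x4 | ~x2 | x1)   (simplify)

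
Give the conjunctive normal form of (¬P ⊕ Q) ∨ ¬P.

¬P ∨ Q

(¬P ⊕ Q) ∨ ¬P
⇔ ((¬P ∨ Q) ∧ ¬(¬P ∧ Q)) ∨ ¬P   [expand ⊕]
⇔ ((¬P ∨ Q) ∧ (¬¬P ∨ ¬Q)) ∨ ¬P   [De Morgan]
⇔ ((¬P ∨ Q) ∧ (P ∨ ¬Q)) ∨ ¬P   [double negation]
⇔ (¬P ∨ Q ∨ ¬P) ∧ (P ∨ ¬Q ∨ ¬P)   [distribute ∨ over ∧]
⇔ ¬P ∨ Q   [simplify]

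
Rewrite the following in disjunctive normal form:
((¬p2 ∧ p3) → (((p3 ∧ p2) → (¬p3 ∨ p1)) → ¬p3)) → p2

((¬p2 ∧ p3) → (((p3 ∧ p2) → (¬p3 ∨ p1)) → ¬p3)) → p2
= ¬((¬p2 ∧ p3) → (((p3 ∧ p2) → (¬p3 ∨ p1)) → ¬p3)) ∨ p2   [eliminate →]
= ¬(¬(¬p2 ∧ p3) ∨ (((p3 ∧ p2) → (¬p3 ∨ p1)) → ¬p3)) ∨ p2   [eliminate →]
= ¬(¬(¬p2 ∧ p3) ∨ ¬((p3 ∧ p2) → (¬p3 ∨ p1)) ∨ ¬p3) ∨ p2   [eliminate →]
= ¬(¬(¬p2 ∧ p3) ∨ ¬(¬(p3 ∧ p2) ∨ ¬p3 ∨ p1) ∨ ¬p3) ∨ p2   [eliminate →]
= (¬¬(¬p2 ∧ p3) ∧ ¬¬(¬(p3 ∧ p2) ∨ ¬p3 ∨ p1) ∧ ¬¬p3) ∨ p2   [De Morgan]
= (¬p2 ∧ p3 ∧ ¬¬(¬(p3 ∧ p2) ∨ ¬p3 ∨ p1) ∧ ¬¬p3) ∨ p2   [double negation]
= (¬p2 ∧ p3 ∧ (¬(p3 ∧ p2) ∨ ¬p3 ∨ p1) ∧ ¬¬p3) ∨ p2   [double negation]
= (¬p2 ∧ p3 ∧ (¬p3 ∨ ¬p2 ∨ ¬p3 ∨ p1) ∧ ¬¬p3) ∨ p2   [De Morgan]
= (¬p2 ∧ p3 ∧ (¬p3 ∨ ¬p2 ∨ ¬p3 ∨ p1) ∧ p3) ∨ p2   [double negation]
= (¬p2 ∧ p3 ∧ ¬p3 ∧ p3) ∨ (¬p2 ∧ p3 ∧ ¬p2 ∧ p3) ∨ (¬p2 ∧ p3 ∧ ¬p3 ∧ p3) ∨ (¬p2 ∧ p3 ∧ p1 ∧ p3) ∨ p2   [distribute ∧ over ∨]
= (¬p2 ∧ p3) ∨ p2   [simplify]

(¬p2 ∧ p3) ∨ p2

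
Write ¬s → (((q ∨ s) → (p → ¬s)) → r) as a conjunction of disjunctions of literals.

¬s → (((q ∨ s) → (p → ¬s)) → r)
⇔ ¬¬s ∨ (((q ∨ s) → (p → ¬s)) → r)   [eliminate →]
⇔ ¬¬s ∨ ¬((q ∨ s) → (p → ¬s)) ∨ r   [eliminate →]
⇔ ¬¬s ∨ ¬(¬(q ∨ s) ∨ (p → ¬s)) ∨ r   [eliminate →]
⇔ ¬¬s ∨ ¬(¬(q ∨ s) ∨ ¬p ∨ ¬s) ∨ r   [eliminate →]
⇔ s ∨ ¬(¬(q ∨ s) ∨ ¬p ∨ ¬s) ∨ r   [double negation]
⇔ s ∨ (¬¬(q ∨ s) ∧ ¬¬p ∧ ¬¬s) ∨ r   [De Morgan]
⇔ s ∨ ((q ∨ s) ∧ ¬¬p ∧ ¬¬s) ∨ r   [double negation]
⇔ s ∨ ((q ∨ s) ∧ p ∧ ¬¬s) ∨ r   [double negation]
⇔ s ∨ ((q ∨ s) ∧ p ∧ s) ∨ r   [double negation]
⇔ (s ∨ q ∨ s ∨ r) ∧ (s ∨ p ∨ r) ∧ (s ∨ s ∨ r)   [distribute ∨ over ∧]
⇔ s ∨ r   [simplify]

s ∨ r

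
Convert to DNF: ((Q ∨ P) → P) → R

(Q ∧ ¬P) ∨ R

((Q ∨ P) → P) → R
≡ ¬((Q ∨ P) → P) ∨ R   [eliminate →]
≡ ¬(¬(Q ∨ P) ∨ P) ∨ R   [eliminate →]
≡ (¬¬(Q ∨ P) ∧ ¬P) ∨ R   [De Morgan]
≡ ((Q ∨ P) ∧ ¬P) ∨ R   [double negation]
≡ (Q ∧ ¬P) ∨ (P ∧ ¬P) ∨ R   [distribute ∧ over ∨]
≡ (Q ∧ ¬P) ∨ R   [simplify]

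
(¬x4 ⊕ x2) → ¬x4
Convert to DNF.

(¬x4 ⊕ x2) → ¬x4
= ¬(¬x4 ⊕ x2) ∨ ¬x4   (eliminate →)
= ¬((¬x4 ∧ ¬x2) ∨ (¬¬x4 ∧ x2)) ∨ ¬x4   (expand ⊕)
= (¬(¬x4 ∧ ¬x2) ∧ ¬(¬¬x4 ∧ x2)) ∨ ¬x4   (De Morgan)
= ((¬¬x4 ∨ ¬¬x2) ∧ ¬(¬¬x4 ∧ x2)) ∨ ¬x4   (De Morgan)
= ((x4 ∨ ¬¬x2) ∧ ¬(¬¬x4 ∧ x2)) ∨ ¬x4   (double negation)
= ((x4 ∨ x2) ∧ ¬(¬¬x4 ∧ x2)) ∨ ¬x4   (double negation)
= ((x4 ∨ x2) ∧ (¬¬¬x4 ∨ ¬x2)) ∨ ¬x4   (De Morgan)
= ((x4 ∨ x2) ∧ (¬x4 ∨ ¬x2)) ∨ ¬x4   (double negation)
= (x4 ∧ ¬x4) ∨ (x4 ∧ ¬x2) ∨ (x2 ∧ ¬x4) ∨ (x2 ∧ ¬x2) ∨ ¬x4   (distribute ∧ over ∨)
= (x4 ∧ ¬x2) ∨ ¬x4   (simplify)

(x4 ∧ ¬x2) ∨ ¬x4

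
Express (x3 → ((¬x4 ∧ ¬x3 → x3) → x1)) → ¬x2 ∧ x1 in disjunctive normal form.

x3 ∧ ¬x1 ∨ ¬x2 ∧ x1

(x3 → ((¬x4 ∧ ¬x3 → x3) → x1)) → ¬x2 ∧ x1
≡ ¬(x3 → ((¬x4 ∧ ¬x3 → x3) → x1)) ∨ ¬x2 ∧ x1   (eliminate →)
≡ ¬(¬x3 ∨ ((¬x4 ∧ ¬x3 → x3) → x1)) ∨ ¬x2 ∧ x1   (eliminate →)
≡ ¬(¬x3 ∨ ¬(¬x4 ∧ ¬x3 → x3) ∨ x1) ∨ ¬x2 ∧ x1   (eliminate →)
≡ ¬(¬x3 ∨ ¬(¬(¬x4 ∧ ¬x3) ∨ x3) ∨ x1) ∨ ¬x2 ∧ x1   (eliminate →)
≡ ¬¬x3 ∧ ¬¬(¬(¬x4 ∧ ¬x3) ∨ x3) ∧ ¬x1 ∨ ¬x2 ∧ x1   (De Morgan)
≡ x3 ∧ ¬¬(¬(¬x4 ∧ ¬x3) ∨ x3) ∧ ¬x1 ∨ ¬x2 ∧ x1   (double negation)
≡ x3 ∧ (¬(¬x4 ∧ ¬x3) ∨ x3) ∧ ¬x1 ∨ ¬x2 ∧ x1   (double negation)
≡ x3 ∧ (¬¬x4 ∨ ¬¬x3 ∨ x3) ∧ ¬x1 ∨ ¬x2 ∧ x1   (De Morgan)
≡ x3 ∧ (x4 ∨ ¬¬x3 ∨ x3) ∧ ¬x1 ∨ ¬x2 ∧ x1   (double negation)
≡ x3 ∧ (x4 ∨ x3 ∨ x3) ∧ ¬x1 ∨ ¬x2 ∧ x1   (double negation)
≡ x3 ∧ x4 ∧ ¬x1 ∨ x3 ∧ x3 ∧ ¬x1 ∨ x3 ∧ x3 ∧ ¬x1 ∨ ¬x2 ∧ x1   (distribute ∧ over ∨)
≡ x3 ∧ ¬x1 ∨ ¬x2 ∧ x1   (simplify)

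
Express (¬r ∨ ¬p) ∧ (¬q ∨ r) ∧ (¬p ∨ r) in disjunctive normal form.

(¬r ∨ ¬p) ∧ (¬q ∨ r) ∧ (¬p ∨ r)
≡ (¬r ∧ ¬q ∧ ¬p) ∨ (¬r ∧ ¬q ∧ r) ∨ (¬r ∧ r ∧ ¬p) ∨ (¬r ∧ r ∧ r) ∨ (¬p ∧ ¬q ∧ ¬p) ∨ (¬p ∧ ¬q ∧ r) ∨ (¬p ∧ r ∧ ¬p) ∨ (¬p ∧ r ∧ r)   [distribute ∧ over ∨]
≡ (¬p ∧ ¬q) ∨ (¬p ∧ r)   [simplify]

(¬p ∧ ¬q) ∨ (¬p ∧ r)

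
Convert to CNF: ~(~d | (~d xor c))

~(~d | (~d xor c))
= ~(~d | ((~d | c) & ~(~d & c)))   — expand xor
= ~~d & ~((~d | c) & ~(~d & c))   — De Morgan
= d & ~((~d | c) & ~(~d & c))   — double negation
= d & (~(~d | c) | ~~(~d & c))   — De Morgan
= d & ((~~d & ~c) | ~~(~d & c))   — De Morgan
= d & ((d & ~c) | ~~(~d & c))   — double negation
= d & ((d & ~c) | (~d & c))   — double negation
= d & (d | ~d) & (d | c) & (~c | ~d) & (~c | c)   — distribute | over &
= d & (~c | ~d)   — simplify

d & (~c | ~d)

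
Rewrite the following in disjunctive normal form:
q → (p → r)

¬q ∨ ¬p ∨ r

q → (p → r)
≡ ¬q ∨ (p → r)   [eliminate →]
≡ ¬q ∨ ¬p ∨ r   [eliminate →]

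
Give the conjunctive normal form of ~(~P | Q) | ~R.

~(~P | Q) | ~R
= (~~P & ~Q) | ~R
= (P & ~Q) | ~R
= (P | ~R) & (~Q | ~R)

(P | ~R) & (~Q | ~R)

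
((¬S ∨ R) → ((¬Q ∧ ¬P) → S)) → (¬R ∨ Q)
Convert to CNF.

((¬S ∨ R) → ((¬Q ∧ ¬P) → S)) → (¬R ∨ Q)
≡ ¬((¬S ∨ R) → ((¬Q ∧ ¬P) → S)) ∨ ¬R ∨ Q   [eliminate →]
≡ ¬(¬(¬S ∨ R) ∨ ((¬Q ∧ ¬P) → S)) ∨ ¬R ∨ Q   [eliminate →]
≡ ¬(¬(¬S ∨ R) ∨ ¬(¬Q ∧ ¬P) ∨ S) ∨ ¬R ∨ Q   [eliminate →]
≡ (¬¬(¬S ∨ R) ∧ ¬¬(¬Q ∧ ¬P) ∧ ¬S) ∨ ¬R ∨ Q   [De Morgan]
≡ ((¬S ∨ R) ∧ ¬¬(¬Q ∧ ¬P) ∧ ¬S) ∨ ¬R ∨ Q   [double negation]
≡ ((¬S ∨ R) ∧ ¬Q ∧ ¬P ∧ ¬S) ∨ ¬R ∨ Q   [double negation]
≡ (¬S ∨ R ∨ ¬R ∨ Q) ∧ (¬Q ∨ ¬R ∨ Q) ∧ (¬P ∨ ¬R ∨ Q) ∧ (¬S ∨ ¬R ∨ Q)   [distribute ∨ over ∧]
≡ (¬P ∨ ¬R ∨ Q) ∧ (¬S ∨ ¬R ∨ Q)   [simplify]

(¬P ∨ ¬R ∨ Q) ∧ (¬S ∨ ¬R ∨ Q)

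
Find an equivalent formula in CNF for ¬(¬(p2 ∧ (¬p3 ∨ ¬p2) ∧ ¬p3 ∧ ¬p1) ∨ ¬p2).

¬(¬(p2 ∧ (¬p3 ∨ ¬p2) ∧ ¬p3 ∧ ¬p1) ∨ ¬p2)
≡ ¬¬(p2 ∧ (¬p3 ∨ ¬p2) ∧ ¬p3 ∧ ¬p1) ∧ ¬¬p2   — De Morgan
≡ p2 ∧ (¬p3 ∨ ¬p2) ∧ ¬p3 ∧ ¬p1 ∧ ¬¬p2   — double negation
≡ p2 ∧ (¬p3 ∨ ¬p2) ∧ ¬p3 ∧ ¬p1 ∧ p2   — double negation
≡ p2 ∧ ¬p3 ∧ ¬p1   — simplify

p2 ∧ ¬p3 ∧ ¬p1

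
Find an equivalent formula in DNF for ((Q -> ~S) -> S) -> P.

((Q -> ~S) -> S) -> P
⇔ ~((Q -> ~S) -> S) | P
⇔ ~(~(Q -> ~S) | S) | P
⇔ ~(~(~Q | ~S) | S) | P
⇔ (~~(~Q | ~S) & ~S) | P
⇔ ((~Q | ~S) & ~S) | P
⇔ (~Q & ~S) | (~S & ~S) | P
⇔ ~S | P

~S | P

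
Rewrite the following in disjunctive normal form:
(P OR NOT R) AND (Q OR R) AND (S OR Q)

(P AND Q) OR (P AND R AND S) OR (NOT R AND Q)

(P OR NOT R) AND (Q OR R) AND (S OR Q)
≡ (P AND Q AND S) OR (P AND Q AND Q) OR (P AND R AND S) OR (P AND R AND Q) OR (NOT R AND Q AND S) OR (NOT R AND Q AND Q) OR (NOT R AND R AND S) OR (NOT R AND R AND Q)   (distribute AND over OR)
≡ (P AND Q) OR (P AND R AND S) OR (NOT R AND Q)   (simplify)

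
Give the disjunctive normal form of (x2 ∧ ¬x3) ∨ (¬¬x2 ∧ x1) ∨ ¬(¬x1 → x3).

(x2 ∧ ¬x3) ∨ (x2 ∧ x1) ∨ (¬x1 ∧ ¬x3)

(x2 ∧ ¬x3) ∨ (¬¬x2 ∧ x1) ∨ ¬(¬x1 → x3)
≡ (x2 ∧ ¬x3) ∨ (¬¬x2 ∧ x1) ∨ ¬(¬¬x1 ∨ x3)   [eliminate →]
≡ (x2 ∧ ¬x3) ∨ (x2 ∧ x1) ∨ ¬(¬¬x1 ∨ x3)   [double negation]
≡ (x2 ∧ ¬x3) ∨ (x2 ∧ x1) ∨ (¬¬¬x1 ∧ ¬x3)   [De Morgan]
≡ (x2 ∧ ¬x3) ∨ (x2 ∧ x1) ∨ (¬x1 ∧ ¬x3)   [double negation]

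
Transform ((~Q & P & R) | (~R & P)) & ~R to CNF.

((~Q & P & R) | (~R & P)) & ~R
≡ (~Q | ~R) & (~Q | P) & (P | ~R) & (P | P) & (R | ~R) & (R | P) & ~R   [distribute | over &]
≡ P & ~R   [simplify]

P & ~R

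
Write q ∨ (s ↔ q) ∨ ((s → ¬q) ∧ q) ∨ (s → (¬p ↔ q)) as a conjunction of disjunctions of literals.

q ∨ (s ↔ q) ∨ ((s → ¬q) ∧ q) ∨ (s → (¬p ↔ q))
⇔ q ∨ ((s → q) ∧ (q → s)) ∨ ((s → ¬q) ∧ q) ∨ (s → (¬p ↔ q))   — eliminate ↔
⇔ q ∨ ((¬s ∨ q) ∧ (q → s)) ∨ ((s → ¬q) ∧ q) ∨ (s → (¬p ↔ q))   — eliminate →
⇔ q ∨ ((¬s ∨ q) ∧ (¬q ∨ s)) ∨ ((s → ¬q) ∧ q) ∨ (s → (¬p ↔ q))   — eliminate →
⇔ q ∨ ((¬s ∨ q) ∧ (¬q ∨ s)) ∨ ((¬s ∨ ¬q) ∧ q) ∨ (s → (¬p ↔ q))   — eliminate →
⇔ q ∨ ((¬s ∨ q) ∧ (¬q ∨ s)) ∨ ((¬s ∨ ¬q) ∧ q) ∨ ¬s ∨ (¬p ↔ q)   — eliminate →
⇔ q ∨ ((¬s ∨ q) ∧ (¬q ∨ s)) ∨ ((¬s ∨ ¬q) ∧ q) ∨ ¬s ∨ ((¬p → q) ∧ (q → ¬p))   — eliminate ↔
⇔ q ∨ ((¬s ∨ q) ∧ (¬q ∨ s)) ∨ ((¬s ∨ ¬q) ∧ q) ∨ ¬s ∨ ((¬¬p ∨ q) ∧ (q → ¬p))   — eliminate →
⇔ q ∨ ((¬s ∨ q) ∧ (¬q ∨ s)) ∨ ((¬s ∨ ¬q) ∧ q) ∨ ¬s ∨ ((¬¬p ∨ q) ∧ (¬q ∨ ¬p))   — eliminate →
⇔ q ∨ ((¬s ∨ q) ∧ (¬q ∨ s)) ∨ ((¬s ∨ ¬q) ∧ q) ∨ ¬s ∨ ((p ∨ q) ∧ (¬q ∨ ¬p))   — double negation
⇔ (q ∨ ¬s ∨ q ∨ ¬s ∨ ¬q ∨ ¬s ∨ p ∨ q) ∧ (q ∨ ¬s ∨ q ∨ ¬s ∨ ¬q ∨ ¬s ∨ ¬q ∨ ¬p) ∧ (q ∨ ¬s ∨ q ∨ q ∨ ¬s ∨ p ∨ q) ∧ (q ∨ ¬s ∨ q ∨ q ∨ ¬s ∨ ¬q ∨ ¬p) ∧ (q ∨ ¬q ∨ s ∨ ¬s ∨ ¬q ∨ ¬s ∨ p ∨ q) ∧ (q ∨ ¬q ∨ s ∨ ¬s ∨ ¬q ∨ ¬s ∨ ¬q ∨ ¬p) ∧ (q ∨ ¬q ∨ s ∨ q ∨ ¬s ∨ p ∨ q) ∧ (q ∨ ¬q ∨ s ∨ q ∨ ¬s ∨ ¬q ∨ ¬p)   — distribute ∨ over ∧
⇔ q ∨ ¬s ∨ p   — simplify

q ∨ ¬s ∨ p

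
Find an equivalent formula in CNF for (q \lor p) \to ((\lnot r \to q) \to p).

\lnot q \lor p

(q \lor p) \to ((\lnot r \to q) \to p)
≡ \lnot (q \lor p) \lor ((\lnot r \to q) \to p)   — eliminate \to
≡ \lnot (q \lor p) \lor \lnot (\lnot r \to q) \lor p   — eliminate \to
≡ \lnot (q \lor p) \lor \lnot (\lnot \lnot r \lor q) \lor p   — eliminate \to
≡ (\lnot q \land \lnot p) \lor \lnot (\lnot \lnot r \lor q) \lor p   — De Morgan
≡ (\lnot q \land \lnot p) \lor (\lnot \lnot \lnot r \land \lnot q) \lor p   — De Morgan
≡ (\lnot q \land \lnot p) \lor (\lnot r \land \lnot q) \lor p   — double negation
≡ (\lnot q \lor \lnot r \lor p) \land (\lnot q \lor \lnot q \lor p) \land (\lnot p \lor \lnot r \lor p) \land (\lnot p \lor \lnot q \lor p)   — distribute \lor over \land
≡ \lnot q \lor p   — simplify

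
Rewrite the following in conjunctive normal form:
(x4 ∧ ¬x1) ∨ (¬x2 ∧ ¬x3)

(x4 ∧ ¬x1) ∨ (¬x2 ∧ ¬x3)
⇔ (x4 ∨ ¬x2) ∧ (x4 ∨ ¬x3) ∧ (¬x1 ∨ ¬x2) ∧ (¬x1 ∨ ¬x3)   (distribute ∨ over ∧)

(x4 ∨ ¬x2) ∧ (x4 ∨ ¬x3) ∧ (¬x1 ∨ ¬x2) ∧ (¬x1 ∨ ¬x3)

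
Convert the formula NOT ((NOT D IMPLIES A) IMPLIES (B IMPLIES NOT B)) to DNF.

NOT ((NOT D IMPLIES A) IMPLIES (B IMPLIES NOT B))
≡ NOT (NOT (NOT D IMPLIES A) OR (B IMPLIES NOT B))
≡ NOT (NOT (NOT NOT D OR A) OR (B IMPLIES NOT B))
≡ NOT (NOT (NOT NOT D OR A) OR NOT B OR NOT B)
≡ NOT NOT (NOT NOT D OR A) AND NOT NOT B AND NOT NOT B
≡ (NOT NOT D OR A) AND NOT NOT B AND NOT NOT B
≡ (D OR A) AND NOT NOT B AND NOT NOT B
≡ (D OR A) AND B AND NOT NOT B
≡ (D OR A) AND B AND B
≡ (D AND B AND B) OR (A AND B AND B)
≡ (D AND B) OR (A AND B)

(D AND B) OR (A AND B)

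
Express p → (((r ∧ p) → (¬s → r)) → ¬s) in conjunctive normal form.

¬p ∨ ¬s

p → (((r ∧ p) → (¬s → r)) → ¬s)
≡ ¬p ∨ (((r ∧ p) → (¬s → r)) → ¬s)   [eliminate →]
≡ ¬p ∨ ¬((r ∧ p) → (¬s → r)) ∨ ¬s   [eliminate →]
≡ ¬p ∨ ¬(¬(r ∧ p) ∨ (¬s → r)) ∨ ¬s   [eliminate →]
≡ ¬p ∨ ¬(¬(r ∧ p) ∨ ¬¬s ∨ r) ∨ ¬s   [eliminate →]
≡ ¬p ∨ (¬¬(r ∧ p) ∧ ¬¬¬s ∧ ¬r) ∨ ¬s   [De Morgan]
≡ ¬p ∨ (r ∧ p ∧ ¬¬¬s ∧ ¬r) ∨ ¬s   [double negation]
≡ ¬p ∨ (r ∧ p ∧ ¬s ∧ ¬r) ∨ ¬s   [double negation]
≡ (¬p ∨ r ∨ ¬s) ∧ (¬p ∨ p ∨ ¬s) ∧ (¬p ∨ ¬s ∨ ¬s) ∧ (¬p ∨ ¬r ∨ ¬s)   [distribute ∨ over ∧]
≡ ¬p ∨ ¬s   [simplify]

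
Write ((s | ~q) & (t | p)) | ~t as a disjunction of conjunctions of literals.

(s & t) | (s & p) | (~q & t) | (~q & p) | ~t

((s | ~q) & (t | p)) | ~t
⇔ (s & t) | (s & p) | (~q & t) | (~q & p) | ~t   [distribute & over |]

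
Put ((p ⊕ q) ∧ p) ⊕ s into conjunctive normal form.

((p ⊕ q) ∧ p) ⊕ s
≡ (((p ⊕ q) ∧ p) ∨ s) ∧ ¬((p ⊕ q) ∧ p ∧ s)   [expand ⊕]
≡ (((p ∨ q) ∧ ¬(p ∧ q) ∧ p) ∨ s) ∧ ¬((p ⊕ q) ∧ p ∧ s)   [expand ⊕]
≡ (((p ∨ q) ∧ ¬(p ∧ q) ∧ p) ∨ s) ∧ ¬((p ∨ q) ∧ ¬(p ∧ q) ∧ p ∧ s)   [expand ⊕]
≡ (((p ∨ q) ∧ (¬p ∨ ¬q) ∧ p) ∨ s) ∧ ¬((p ∨ q) ∧ ¬(p ∧ q) ∧ p ∧ s)   [De Morgan]
≡ (((p ∨ q) ∧ (¬p ∨ ¬q) ∧ p) ∨ s) ∧ (¬(p ∨ q) ∨ ¬¬(p ∧ q) ∨ ¬p ∨ ¬s)   [De Morgan]
≡ (((p ∨ q) ∧ (¬p ∨ ¬q) ∧ p) ∨ s) ∧ ((¬p ∧ ¬q) ∨ ¬¬(p ∧ q) ∨ ¬p ∨ ¬s)   [De Morgan]
≡ (((p ∨ q) ∧ (¬p ∨ ¬q) ∧ p) ∨ s) ∧ ((¬p ∧ ¬q) ∨ (p ∧ q) ∨ ¬p ∨ ¬s)   [double negation]
≡ (p ∨ q ∨ s) ∧ (¬p ∨ ¬q ∨ s) ∧ (p ∨ s) ∧ (¬p ∨ p ∨ ¬p ∨ ¬s) ∧ (¬p ∨ q ∨ ¬p ∨ ¬s) ∧ (¬q ∨ p ∨ ¬p ∨ ¬s) ∧ (¬q ∨ q ∨ ¬p ∨ ¬s)   [distribute ∨ over ∧]
≡ (¬p ∨ ¬q ∨ s) ∧ (p ∨ s) ∧ (¬p ∨ q ∨ ¬s)   [simplify]

(¬p ∨ ¬q ∨ s) ∧ (p ∨ s) ∧ (¬p ∨ q ∨ ¬s)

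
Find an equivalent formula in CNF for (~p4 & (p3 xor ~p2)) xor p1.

(~p4 & (p3 xor ~p2)) xor p1
⇔ ((~p4 & (p3 xor ~p2)) | p1) & ~(~p4 & (p3 xor ~p2) & p1)
⇔ ((~p4 & (p3 | ~p2) & ~(p3 & ~p2)) | p1) & ~(~p4 & (p3 xor ~p2) & p1)
⇔ ((~p4 & (p3 | ~p2) & ~(p3 & ~p2)) | p1) & ~(~p4 & (p3 | ~p2) & ~(p3 & ~p2) & p1)
⇔ ((~p4 & (p3 | ~p2) & (~p3 | ~~p2)) | p1) & ~(~p4 & (p3 | ~p2) & ~(p3 & ~p2) & p1)
⇔ ((~p4 & (p3 | ~p2) & (~p3 | p2)) | p1) & ~(~p4 & (p3 | ~p2) & ~(p3 & ~p2) & p1)
⇔ ((~p4 & (p3 | ~p2) & (~p3 | p2)) | p1) & (~~p4 | ~(p3 | ~p2) | ~~(p3 & ~p2) | ~p1)
⇔ ((~p4 & (p3 | ~p2) & (~p3 | p2)) | p1) & (p4 | ~(p3 | ~p2) | ~~(p3 & ~p2) | ~p1)
⇔ ((~p4 & (p3 | ~p2) & (~p3 | p2)) | p1) & (p4 | (~p3 & ~~p2) | ~~(p3 & ~p2) | ~p1)
⇔ ((~p4 & (p3 | ~p2) & (~p3 | p2)) | p1) & (p4 | (~p3 & p2) | ~~(p3 & ~p2) | ~p1)
⇔ ((~p4 & (p3 | ~p2) & (~p3 | p2)) | p1) & (p4 | (~p3 & p2) | (p3 & ~p2) | ~p1)
⇔ (~p4 | p1) & (p3 | ~p2 | p1) & (~p3 | p2 | p1) & (p4 | ~p3 | p3 | ~p1) & (p4 | ~p3 | ~p2 | ~p1) & (p4 | p2 | p3 | ~p1) & (p4 | p2 | ~p2 | ~p1)
⇔ (~p4 | p1) & (p3 | ~p2 | p1) & (~p3 | p2 | p1) & (p4 | ~p3 | ~p2 | ~p1) & (p4 | p2 | p3 | ~p1)

(~p4 | p1) & (p3 | ~p2 | p1) & (~p3 | p2 | p1) & (p4 | ~p3 | ~p2 | ~p1) & (p4 | p2 | p3 | ~p1)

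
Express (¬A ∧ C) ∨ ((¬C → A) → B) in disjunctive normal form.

(¬A ∧ C) ∨ ((¬C → A) → B)
≡ (¬A ∧ C) ∨ ¬(¬C → A) ∨ B
≡ (¬A ∧ C) ∨ ¬(¬¬C ∨ A) ∨ B
≡ (¬A ∧ C) ∨ (¬¬¬C ∧ ¬A) ∨ B
≡ (¬A ∧ C) ∨ (¬C ∧ ¬A) ∨ B

(¬A ∧ C) ∨ (¬C ∧ ¬A) ∨ B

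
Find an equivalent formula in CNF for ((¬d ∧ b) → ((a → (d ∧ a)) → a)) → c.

((¬d ∧ b) → ((a → (d ∧ a)) → a)) → c
⇔ ¬((¬d ∧ b) → ((a → (d ∧ a)) → a)) ∨ c   — eliminate →
⇔ ¬(¬(¬d ∧ b) ∨ ((a → (d ∧ a)) → a)) ∨ c   — eliminate →
⇔ ¬(¬(¬d ∧ b) ∨ ¬(a → (d ∧ a)) ∨ a) ∨ c   — eliminate →
⇔ ¬(¬(¬d ∧ b) ∨ ¬(¬a ∨ (d ∧ a)) ∨ a) ∨ c   — eliminate →
⇔ (¬¬(¬d ∧ b) ∧ ¬¬(¬a ∨ (d ∧ a)) ∧ ¬a) ∨ c   — De Morgan
⇔ (¬d ∧ b ∧ ¬¬(¬a ∨ (d ∧ a)) ∧ ¬a) ∨ c   — double negation
⇔ (¬d ∧ b ∧ (¬a ∨ (d ∧ a)) ∧ ¬a) ∨ c   — double negation
⇔ (¬d ∨ c) ∧ (b ∨ c) ∧ (¬a ∨ d ∨ c) ∧ (¬a ∨ a ∨ c) ∧ (¬a ∨ c)   — distribute ∨ over ∧
⇔ (¬d ∨ c) ∧ (b ∨ c) ∧ (¬a ∨ c)   — simplify

(¬d ∨ c) ∧ (b ∨ c) ∧ (¬a ∨ c)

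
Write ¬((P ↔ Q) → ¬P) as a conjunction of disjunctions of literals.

¬((P ↔ Q) → ¬P)
= ¬(¬(P ↔ Q) ∨ ¬P)   [eliminate →]
= ¬(¬((P → Q) ∧ (Q → P)) ∨ ¬P)   [eliminate ↔]
= ¬(¬((¬P ∨ Q) ∧ (Q → P)) ∨ ¬P)   [eliminate →]
= ¬(¬((¬P ∨ Q) ∧ (¬Q ∨ P)) ∨ ¬P)   [eliminate →]
= ¬¬((¬P ∨ Q) ∧ (¬Q ∨ P)) ∧ ¬¬P   [De Morgan]
= (¬P ∨ Q) ∧ (¬Q ∨ P) ∧ ¬¬P   [double negation]
= (¬P ∨ Q) ∧ (¬Q ∨ P) ∧ P   [double negation]
= (¬P ∨ Q) ∧ P   [simplify]

(¬P ∨ Q) ∧ P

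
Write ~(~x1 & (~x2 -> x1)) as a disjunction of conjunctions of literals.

x1 | (~x2 & ~x1)

~(~x1 & (~x2 -> x1))
≡ ~(~x1 & (~~x2 | x1))   [eliminate ->]
≡ ~~x1 | ~(~~x2 | x1)   [De Morgan]
≡ x1 | ~(~~x2 | x1)   [double negation]
≡ x1 | (~~~x2 & ~x1)   [De Morgan]
≡ x1 | (~x2 & ~x1)   [double negation]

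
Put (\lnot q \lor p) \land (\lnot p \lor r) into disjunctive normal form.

(\lnot q \land \lnot p) \lor (\lnot q \land r) \lor (p \land r)

(\lnot q \lor p) \land (\lnot p \lor r)
⇔ (\lnot q \land \lnot p) \lor (\lnot q \land r) \lor (p \land \lnot p) \lor (p \land r)   — distribute \land over \lor
⇔ (\lnot q \land \lnot p) \lor (\lnot q \land r) \lor (p \land r)   — simplify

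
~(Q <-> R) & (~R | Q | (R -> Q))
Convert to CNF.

~(Q <-> R) & (~R | Q | (R -> Q))
≡ ~((Q -> R) & (R -> Q)) & (~R | Q | (R -> Q))   (eliminate <->)
≡ ~((~Q | R) & (R -> Q)) & (~R | Q | (R -> Q))   (eliminate ->)
≡ ~((~Q | R) & (~R | Q)) & (~R | Q | (R -> Q))   (eliminate ->)
≡ ~((~Q | R) & (~R | Q)) & (~R | Q | ~R | Q)   (eliminate ->)
≡ (~(~Q | R) | ~(~R | Q)) & (~R | Q | ~R | Q)   (De Morgan)
≡ ((~~Q & ~R) | ~(~R | Q)) & (~R | Q | ~R | Q)   (De Morgan)
≡ ((Q & ~R) | ~(~R | Q)) & (~R | Q | ~R | Q)   (double negation)
≡ ((Q & ~R) | (~~R & ~Q)) & (~R | Q | ~R | Q)   (De Morgan)
≡ ((Q & ~R) | (R & ~Q)) & (~R | Q | ~R | Q)   (double negation)
≡ (Q | R) & (Q | ~Q) & (~R | R) & (~R | ~Q) & (~R | Q | ~R | Q)   (distribute | over &)
≡ (Q | R) & (~R | ~Q) & (~R | Q)   (simplify)

(Q | R) & (~R | ~Q) & (~R | Q)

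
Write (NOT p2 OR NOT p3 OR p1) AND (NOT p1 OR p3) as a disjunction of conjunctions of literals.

(NOT p2 OR NOT p3 OR p1) AND (NOT p1 OR p3)
= (NOT p2 AND NOT p1) OR (NOT p2 AND p3) OR (NOT p3 AND NOT p1) OR (NOT p3 AND p3) OR (p1 AND NOT p1) OR (p1 AND p3)   [distribute AND over OR]
= (NOT p2 AND NOT p1) OR (NOT p2 AND p3) OR (NOT p3 AND NOT p1) OR (p1 AND p3)   [simplify]

(NOT p2 AND NOT p1) OR (NOT p2 AND p3) OR (NOT p3 AND NOT p1) OR (p1 AND p3)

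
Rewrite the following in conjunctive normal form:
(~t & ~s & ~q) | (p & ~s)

(~t | p) & ~s & (~q | p)

(~t & ~s & ~q) | (p & ~s)
≡ (~t | p) & (~t | ~s) & (~s | p) & (~s | ~s) & (~q | p) & (~q | ~s)   [distribute | over &]
≡ (~t | p) & ~s & (~q | p)   [simplify]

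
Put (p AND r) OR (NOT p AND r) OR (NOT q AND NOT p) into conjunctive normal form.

(p AND r) OR (NOT p AND r) OR (NOT q AND NOT p)
⇔ (p OR NOT p OR NOT q) AND (p OR NOT p OR NOT p) AND (p OR r OR NOT q) AND (p OR r OR NOT p) AND (r OR NOT p OR NOT q) AND (r OR NOT p OR NOT p) AND (r OR r OR NOT q) AND (r OR r OR NOT p)   (distribute OR over AND)
⇔ (r OR NOT p) AND (r OR NOT q)   (simplify)

(r OR NOT p) AND (r OR NOT q)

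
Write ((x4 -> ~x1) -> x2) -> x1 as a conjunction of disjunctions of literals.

((x4 -> ~x1) -> x2) -> x1
≡ ~((x4 -> ~x1) -> x2) | x1
≡ ~(~(x4 -> ~x1) | x2) | x1
≡ ~(~(~x4 | ~x1) | x2) | x1
≡ (~~(~x4 | ~x1) & ~x2) | x1
≡ ((~x4 | ~x1) & ~x2) | x1
≡ (~x4 | ~x1 | x1) & (~x2 | x1)
≡ ~x2 | x1

~x2 | x1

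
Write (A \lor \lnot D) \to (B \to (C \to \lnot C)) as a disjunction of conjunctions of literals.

(A \lor \lnot D) \to (B \to (C \to \lnot C))
≡ \lnot (A \lor \lnot D) \lor (B \to (C \to \lnot C))   [eliminate \to]
≡ \lnot (A \lor \lnot D) \lor \lnot B \lor (C \to \lnot C)   [eliminate \to]
≡ \lnot (A \lor \lnot D) \lor \lnot B \lor \lnot C \lor \lnot C   [eliminate \to]
≡ (\lnot A \land \lnot \lnot D) \lor \lnot B \lor \lnot C \lor \lnot C   [De Morgan]
≡ (\lnot A \land D) \lor \lnot B \lor \lnot C \lor \lnot C   [double negation]
≡ (\lnot A \land D) \lor \lnot B \lor \lnot C   [simplify]

(\lnot A \land D) \lor \lnot B \lor \lnot C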